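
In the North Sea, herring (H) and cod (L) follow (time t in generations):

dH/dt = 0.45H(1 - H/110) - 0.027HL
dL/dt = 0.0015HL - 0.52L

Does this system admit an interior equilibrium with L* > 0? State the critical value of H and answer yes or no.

The predator equation gives dL/dt > 0 only when H > 0.52/0.0015 = 347.
Without the predator, H → K = 110. Since 110 < 347, the predator cannot invade.

Threshold H = 347; K < 347, so no, the predator goes extinct.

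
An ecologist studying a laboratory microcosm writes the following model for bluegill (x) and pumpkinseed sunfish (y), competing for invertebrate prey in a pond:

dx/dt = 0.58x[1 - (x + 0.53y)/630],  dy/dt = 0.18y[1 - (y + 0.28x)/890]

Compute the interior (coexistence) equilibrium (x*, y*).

x* ≈ 186, y* ≈ 838

Setting both brackets to zero gives the nullclines x + 0.53y = 630 and 0.28x + y = 890.
Substituting y = 890 - 0.28x into the first: x(1 - 0.53·0.28) = 630 - 0.53·890.
So x* = 158/0.852 = 186, and then y* = 890 - 0.28·186 = 838.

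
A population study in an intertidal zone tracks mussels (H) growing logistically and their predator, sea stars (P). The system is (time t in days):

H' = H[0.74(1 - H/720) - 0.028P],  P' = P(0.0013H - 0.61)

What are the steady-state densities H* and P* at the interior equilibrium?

From dP/dt = 0 with P > 0: 0.0013H* = 0.61, so H* = 469.
Substitute into dH/dt = 0: 0.74(1 - 469/720) = 0.028P*.
The bracket is 0.348, giving P* = 0.258/0.028 = 9.2.

H* ≈ 469, P* ≈ 9.2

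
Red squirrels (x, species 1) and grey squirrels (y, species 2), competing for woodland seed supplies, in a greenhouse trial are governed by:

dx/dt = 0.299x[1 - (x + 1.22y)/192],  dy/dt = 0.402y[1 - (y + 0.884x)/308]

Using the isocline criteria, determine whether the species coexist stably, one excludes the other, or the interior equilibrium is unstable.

Compare the nullcline intercepts: K1/α12 = 192/1.22 = 157 < K2 = 308; K2/α21 = 308/0.884 = 348 > K1 = 192.
Since the inequalities point opposite ways, species 2 can invade but species 1 cannot.

species 2 excludes species 1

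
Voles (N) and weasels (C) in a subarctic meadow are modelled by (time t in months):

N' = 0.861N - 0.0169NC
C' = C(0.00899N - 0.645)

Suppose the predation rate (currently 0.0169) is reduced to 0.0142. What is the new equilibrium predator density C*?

C* ≈ 60.6

At the interior fixed point, setting dN/dt = 0 with N > 0 fixes C* = (prey growth rate)/(NC coefficient) — independent of the other coefficients.
With the change, C* = 0.861/0.0142 = 60.6; it rises from 50.9.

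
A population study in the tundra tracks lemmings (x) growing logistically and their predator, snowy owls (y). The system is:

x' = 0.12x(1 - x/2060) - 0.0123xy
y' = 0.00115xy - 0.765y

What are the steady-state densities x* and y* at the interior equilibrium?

From dy/dt = 0 with y > 0: 0.00115x* = 0.765, so x* = 665.
Substitute into dx/dt = 0: 0.12(1 - 665/2060) = 0.0123y*.
The bracket is 0.677, giving y* = 0.0812/0.0123 = 6.61.

x* ≈ 665, y* ≈ 6.61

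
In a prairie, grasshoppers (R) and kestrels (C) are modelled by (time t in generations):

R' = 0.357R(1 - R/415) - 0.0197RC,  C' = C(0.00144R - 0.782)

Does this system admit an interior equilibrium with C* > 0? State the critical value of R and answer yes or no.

The predator equation gives dC/dt > 0 only when R > 0.782/0.00144 = 543.
Without the predator, R → K = 415. Since 415 < 543, the predator cannot invade.

Threshold R = 543; K < 543, so no, the predator goes extinct.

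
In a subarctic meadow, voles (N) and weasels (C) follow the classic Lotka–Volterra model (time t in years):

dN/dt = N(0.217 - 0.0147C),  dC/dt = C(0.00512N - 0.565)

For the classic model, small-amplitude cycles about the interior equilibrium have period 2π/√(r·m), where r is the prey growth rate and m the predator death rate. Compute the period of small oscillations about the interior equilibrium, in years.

Here r = 0.217 and m = 0.565, so r·m = 0.123.
ω = √0.123 = 0.35 per year, hence T = 2π/ω ≈ 17.9 years.

T ≈ 17.9 years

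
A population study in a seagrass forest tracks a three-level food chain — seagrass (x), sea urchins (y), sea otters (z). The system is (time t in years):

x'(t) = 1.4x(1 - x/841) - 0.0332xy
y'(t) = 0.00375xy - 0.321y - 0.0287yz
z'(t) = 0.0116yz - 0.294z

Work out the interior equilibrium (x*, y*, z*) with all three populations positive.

From dz/dt = 0: 0.0116y* = 0.294, so y* = 25.3.
From dx/dt = 0: 1.4(1 - x*/841) = 0.0332·25.3, giving x* = 841·(1 - 0.601) = 336.
From dy/dt = 0: 0.00375·336 - 0.321 = 0.0287z*, so z* = 0.937/0.0287 = 32.7.

x* ≈ 336, y* ≈ 25.3, z* ≈ 32.7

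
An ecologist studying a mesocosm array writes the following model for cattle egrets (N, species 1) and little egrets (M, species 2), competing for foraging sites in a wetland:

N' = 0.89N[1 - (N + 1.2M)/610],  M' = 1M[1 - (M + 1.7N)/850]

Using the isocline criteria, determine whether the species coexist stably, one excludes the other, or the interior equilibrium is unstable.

Compare the nullcline intercepts: K1/α12 = 610/1.2 = 508 < K2 = 850; K2/α21 = 850/1.7 = 500 < K1 = 610.
Since both are reversed, neither can invade when rare; the interior point is a saddle.

unstable coexistence (outcome depends on initial conditions)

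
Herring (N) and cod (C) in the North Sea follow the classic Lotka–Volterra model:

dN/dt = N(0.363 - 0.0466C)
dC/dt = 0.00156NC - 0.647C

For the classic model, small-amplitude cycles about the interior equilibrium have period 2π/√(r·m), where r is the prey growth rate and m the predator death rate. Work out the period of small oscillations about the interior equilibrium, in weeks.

T ≈ 13 weeks

Here r = 0.363 and m = 0.647, so r·m = 0.235.
ω = √0.235 = 0.485 per week, hence T = 2π/ω ≈ 13 weeks.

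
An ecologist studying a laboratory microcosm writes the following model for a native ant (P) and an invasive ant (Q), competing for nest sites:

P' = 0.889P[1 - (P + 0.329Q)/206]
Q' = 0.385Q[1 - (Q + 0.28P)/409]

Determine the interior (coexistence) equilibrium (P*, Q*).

P* ≈ 78.7, Q* ≈ 387

Setting both brackets to zero gives the nullclines P + 0.329Q = 206 and 0.28P + Q = 409.
Substituting Q = 409 - 0.28P into the first: P(1 - 0.329·0.28) = 206 - 0.329·409.
So P* = 71.4/0.908 = 78.7, and then Q* = 409 - 0.28·78.7 = 387.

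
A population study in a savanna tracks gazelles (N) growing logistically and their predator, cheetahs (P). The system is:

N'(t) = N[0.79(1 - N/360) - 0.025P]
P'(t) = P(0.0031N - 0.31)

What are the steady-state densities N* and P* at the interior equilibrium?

From dP/dt = 0 with P > 0: 0.0031N* = 0.31, so N* = 100.
Substitute into dN/dt = 0: 0.79(1 - 100/360) = 0.025P*.
The bracket is 0.722, giving P* = 0.571/0.025 = 22.8.

N* ≈ 100, P* ≈ 22.8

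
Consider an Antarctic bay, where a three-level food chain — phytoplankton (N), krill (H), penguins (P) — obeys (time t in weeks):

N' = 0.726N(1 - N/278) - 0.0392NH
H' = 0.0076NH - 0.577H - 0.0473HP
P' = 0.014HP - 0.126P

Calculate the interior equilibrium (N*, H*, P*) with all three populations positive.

N* ≈ 143, H* ≈ 9, P* ≈ 10.8

From dP/dt = 0: 0.014H* = 0.126, so H* = 9.
From dN/dt = 0: 0.726(1 - N*/278) = 0.0392·9, giving N* = 278·(1 - 0.486) = 143.
From dH/dt = 0: 0.0076·143 - 0.577 = 0.0473P*, so P* = 0.509/0.0473 = 10.8.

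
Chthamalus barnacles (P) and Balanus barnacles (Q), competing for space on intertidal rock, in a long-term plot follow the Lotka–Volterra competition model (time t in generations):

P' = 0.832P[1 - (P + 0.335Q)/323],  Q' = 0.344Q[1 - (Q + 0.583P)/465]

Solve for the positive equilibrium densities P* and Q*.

Setting both brackets to zero gives the nullclines P + 0.335Q = 323 and 0.583P + Q = 465.
Substituting Q = 465 - 0.583P into the first: P(1 - 0.335·0.583) = 323 - 0.335·465.
So P* = 167/0.805 = 208, and then Q* = 465 - 0.583·208 = 344.

P* ≈ 208, Q* ≈ 344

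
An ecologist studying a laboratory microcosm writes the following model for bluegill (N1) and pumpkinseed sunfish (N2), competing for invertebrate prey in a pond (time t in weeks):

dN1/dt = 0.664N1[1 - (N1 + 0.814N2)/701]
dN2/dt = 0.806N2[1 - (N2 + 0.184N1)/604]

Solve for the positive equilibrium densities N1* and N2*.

N1* ≈ 246, N2* ≈ 559

Setting both brackets to zero gives the nullclines N1 + 0.814N2 = 701 and 0.184N1 + N2 = 604.
Substituting N2 = 604 - 0.184N1 into the first: N1(1 - 0.814·0.184) = 701 - 0.814·604.
So N1* = 209/0.85 = 246, and then N2* = 604 - 0.184·246 = 559.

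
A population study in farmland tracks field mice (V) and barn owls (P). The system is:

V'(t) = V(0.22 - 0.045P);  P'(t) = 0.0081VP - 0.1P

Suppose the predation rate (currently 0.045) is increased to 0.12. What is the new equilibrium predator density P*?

P* ≈ 1.83

At the interior fixed point, setting dV/dt = 0 with V > 0 fixes P* = (prey growth rate)/(VP coefficient) — independent of the other coefficients.
With the change, P* = 0.22/0.12 = 1.83; it falls from 4.89.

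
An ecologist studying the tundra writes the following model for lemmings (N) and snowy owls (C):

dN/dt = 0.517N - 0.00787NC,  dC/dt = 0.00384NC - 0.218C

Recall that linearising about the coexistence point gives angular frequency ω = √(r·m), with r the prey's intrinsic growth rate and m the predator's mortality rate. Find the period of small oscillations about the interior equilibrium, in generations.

T ≈ 18.7 generations

Here r = 0.517 and m = 0.218, so r·m = 0.113.
ω = √0.113 = 0.336 per generation, hence T = 2π/ω ≈ 18.7 generations.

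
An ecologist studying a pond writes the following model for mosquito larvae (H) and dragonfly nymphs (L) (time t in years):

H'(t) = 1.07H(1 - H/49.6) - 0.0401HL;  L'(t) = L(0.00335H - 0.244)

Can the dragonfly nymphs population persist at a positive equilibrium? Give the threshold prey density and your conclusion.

The predator equation gives dL/dt > 0 only when H > 0.244/0.00335 = 72.8.
Without the predator, H → K = 49.6. Since 49.6 < 72.8, the predator cannot invade.

Threshold H = 72.8; K < 72.8, so no, the predator goes extinct.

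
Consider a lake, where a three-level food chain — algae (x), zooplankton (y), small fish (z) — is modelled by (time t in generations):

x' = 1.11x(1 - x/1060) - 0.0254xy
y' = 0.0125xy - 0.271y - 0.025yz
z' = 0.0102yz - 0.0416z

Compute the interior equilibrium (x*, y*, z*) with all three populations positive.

From dz/dt = 0: 0.0102y* = 0.0416, so y* = 4.08.
From dx/dt = 0: 1.11(1 - x*/1060) = 0.0254·4.08, giving x* = 1060·(1 - 0.0933) = 961.
From dy/dt = 0: 0.0125·961 - 0.271 = 0.025z*, so z* = 11.7/0.025 = 470.

x* ≈ 961, y* ≈ 4.08, z* ≈ 470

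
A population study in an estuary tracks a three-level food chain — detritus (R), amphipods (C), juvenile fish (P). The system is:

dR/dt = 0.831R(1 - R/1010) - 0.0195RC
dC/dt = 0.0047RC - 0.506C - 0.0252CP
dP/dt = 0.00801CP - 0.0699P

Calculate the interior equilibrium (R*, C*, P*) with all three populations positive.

R* ≈ 803, C* ≈ 8.73, P* ≈ 130

From dP/dt = 0: 0.00801C* = 0.0699, so C* = 8.73.
From dR/dt = 0: 0.831(1 - R*/1010) = 0.0195·8.73, giving R* = 1010·(1 - 0.205) = 803.
From dC/dt = 0: 0.0047·803 - 0.506 = 0.0252P*, so P* = 3.27/0.0252 = 130.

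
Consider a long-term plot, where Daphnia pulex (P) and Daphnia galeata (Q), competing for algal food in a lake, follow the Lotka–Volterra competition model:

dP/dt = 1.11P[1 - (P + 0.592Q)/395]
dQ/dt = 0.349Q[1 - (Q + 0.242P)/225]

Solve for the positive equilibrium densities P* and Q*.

Setting both brackets to zero gives the nullclines P + 0.592Q = 395 and 0.242P + Q = 225.
Substituting Q = 225 - 0.242P into the first: P(1 - 0.592·0.242) = 395 - 0.592·225.
So P* = 262/0.857 = 306, and then Q* = 225 - 0.242·306 = 151.

P* ≈ 306, Q* ≈ 151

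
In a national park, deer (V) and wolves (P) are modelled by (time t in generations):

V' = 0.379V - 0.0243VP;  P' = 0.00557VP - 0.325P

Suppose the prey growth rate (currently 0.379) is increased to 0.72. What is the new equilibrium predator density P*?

P* ≈ 29.6

At the interior fixed point, setting dV/dt = 0 with V > 0 fixes P* = (prey growth rate)/(VP coefficient) — independent of the other coefficients.
With the change, P* = 0.72/0.0243 = 29.6; it rises from 15.6.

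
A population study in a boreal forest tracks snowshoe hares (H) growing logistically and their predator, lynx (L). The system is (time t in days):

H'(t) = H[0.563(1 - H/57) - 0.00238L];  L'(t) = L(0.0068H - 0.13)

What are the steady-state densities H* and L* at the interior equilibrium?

H* ≈ 19.1, L* ≈ 157

From dL/dt = 0 with L > 0: 0.0068H* = 0.13, so H* = 19.1.
Substitute into dH/dt = 0: 0.563(1 - 19.1/57) = 0.00238L*.
The bracket is 0.665, giving L* = 0.374/0.00238 = 157.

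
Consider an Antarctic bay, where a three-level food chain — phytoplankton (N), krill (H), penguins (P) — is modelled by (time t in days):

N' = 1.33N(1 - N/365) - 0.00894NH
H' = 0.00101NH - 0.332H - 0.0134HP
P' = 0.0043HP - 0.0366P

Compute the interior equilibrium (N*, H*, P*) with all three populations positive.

From dP/dt = 0: 0.0043H* = 0.0366, so H* = 8.51.
From dN/dt = 0: 1.33(1 - N*/365) = 0.00894·8.51, giving N* = 365·(1 - 0.0572) = 344.
From dH/dt = 0: 0.00101·344 - 0.332 = 0.0134P*, so P* = 0.0156/0.0134 = 1.16.

N* ≈ 344, H* ≈ 8.51, P* ≈ 1.16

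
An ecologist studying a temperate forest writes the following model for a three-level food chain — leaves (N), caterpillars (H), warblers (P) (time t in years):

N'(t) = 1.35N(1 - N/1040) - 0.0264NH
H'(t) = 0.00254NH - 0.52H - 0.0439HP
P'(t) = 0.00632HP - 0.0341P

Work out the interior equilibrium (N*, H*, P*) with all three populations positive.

N* ≈ 930, H* ≈ 5.4, P* ≈ 42

From dP/dt = 0: 0.00632H* = 0.0341, so H* = 5.4.
From dN/dt = 0: 1.35(1 - N*/1040) = 0.0264·5.4, giving N* = 1040·(1 - 0.106) = 930.
From dH/dt = 0: 0.00254·930 - 0.52 = 0.0439P*, so P* = 1.84/0.0439 = 42.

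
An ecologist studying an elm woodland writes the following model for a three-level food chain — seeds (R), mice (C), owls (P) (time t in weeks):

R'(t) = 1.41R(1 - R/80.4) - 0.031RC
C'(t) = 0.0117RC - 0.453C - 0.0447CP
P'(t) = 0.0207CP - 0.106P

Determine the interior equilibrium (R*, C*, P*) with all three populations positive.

From dP/dt = 0: 0.0207C* = 0.106, so C* = 5.12.
From dR/dt = 0: 1.41(1 - R*/80.4) = 0.031·5.12, giving R* = 80.4·(1 - 0.113) = 71.3.
From dC/dt = 0: 0.0117·71.3 - 0.453 = 0.0447P*, so P* = 0.382/0.0447 = 8.54.

R* ≈ 71.3, C* ≈ 5.12, P* ≈ 8.54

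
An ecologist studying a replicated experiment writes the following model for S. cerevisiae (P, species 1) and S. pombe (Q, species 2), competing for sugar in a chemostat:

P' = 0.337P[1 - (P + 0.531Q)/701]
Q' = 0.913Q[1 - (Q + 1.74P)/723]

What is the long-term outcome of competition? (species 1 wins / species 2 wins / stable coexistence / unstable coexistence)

Compare the nullcline intercepts: K1/α12 = 701/0.531 = 1320 > K2 = 723; K2/α21 = 723/1.74 = 416 < K1 = 701.
Since the inequalities point opposite ways, species 1 can invade but species 2 cannot.

species 1 excludes species 2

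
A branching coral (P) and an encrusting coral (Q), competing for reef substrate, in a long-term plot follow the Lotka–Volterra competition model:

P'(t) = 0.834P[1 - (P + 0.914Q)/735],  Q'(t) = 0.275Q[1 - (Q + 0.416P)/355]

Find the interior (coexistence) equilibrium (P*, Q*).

Setting both brackets to zero gives the nullclines P + 0.914Q = 735 and 0.416P + Q = 355.
Substituting Q = 355 - 0.416P into the first: P(1 - 0.914·0.416) = 735 - 0.914·355.
So P* = 411/0.62 = 662, and then Q* = 355 - 0.416·662 = 79.4.

P* ≈ 662, Q* ≈ 79.4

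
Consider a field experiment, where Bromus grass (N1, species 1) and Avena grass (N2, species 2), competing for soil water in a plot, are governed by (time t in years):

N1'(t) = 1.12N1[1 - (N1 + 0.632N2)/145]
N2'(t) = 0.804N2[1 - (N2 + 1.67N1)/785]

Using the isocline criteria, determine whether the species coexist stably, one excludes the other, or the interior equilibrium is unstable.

species 2 excludes species 1

Compare the nullcline intercepts: K1/α12 = 145/0.632 = 229 < K2 = 785; K2/α21 = 785/1.67 = 470 > K1 = 145.
Since the inequalities point opposite ways, species 2 can invade but species 1 cannot.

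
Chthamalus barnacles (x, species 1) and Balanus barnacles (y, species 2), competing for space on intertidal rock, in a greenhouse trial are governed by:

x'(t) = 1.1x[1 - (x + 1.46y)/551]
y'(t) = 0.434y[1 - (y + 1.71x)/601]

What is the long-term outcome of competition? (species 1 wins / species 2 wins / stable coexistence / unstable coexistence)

unstable coexistence (outcome depends on initial conditions)

Compare the nullcline intercepts: K1/α12 = 551/1.46 = 377 < K2 = 601; K2/α21 = 601/1.71 = 351 < K1 = 551.
Since both are reversed, neither can invade when rare; the interior point is a saddle.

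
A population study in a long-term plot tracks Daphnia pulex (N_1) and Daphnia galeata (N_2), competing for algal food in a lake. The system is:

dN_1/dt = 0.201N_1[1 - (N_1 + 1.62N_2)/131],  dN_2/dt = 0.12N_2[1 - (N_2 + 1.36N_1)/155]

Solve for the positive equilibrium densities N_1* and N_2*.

Setting both brackets to zero gives the nullclines N_1 + 1.62N_2 = 131 and 1.36N_1 + N_2 = 155.
Substituting N_2 = 155 - 1.36N_1 into the first: N_1(1 - 1.62·1.36) = 131 - 1.62·155.
So N_1* = -120/-1.2 = 99.8, and then N_2* = 155 - 1.36·99.8 = 19.2.

N_1* ≈ 99.8, N_2* ≈ 19.2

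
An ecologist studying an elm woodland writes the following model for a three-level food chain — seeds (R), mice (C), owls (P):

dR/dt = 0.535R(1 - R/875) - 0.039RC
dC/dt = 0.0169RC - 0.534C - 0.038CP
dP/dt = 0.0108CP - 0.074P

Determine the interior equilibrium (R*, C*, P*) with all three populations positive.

R* ≈ 438, C* ≈ 6.85, P* ≈ 181

From dP/dt = 0: 0.0108C* = 0.074, so C* = 6.85.
From dR/dt = 0: 0.535(1 - R*/875) = 0.039·6.85, giving R* = 875·(1 - 0.499) = 438.
From dC/dt = 0: 0.0169·438 - 0.534 = 0.038P*, so P* = 6.87/0.038 = 181.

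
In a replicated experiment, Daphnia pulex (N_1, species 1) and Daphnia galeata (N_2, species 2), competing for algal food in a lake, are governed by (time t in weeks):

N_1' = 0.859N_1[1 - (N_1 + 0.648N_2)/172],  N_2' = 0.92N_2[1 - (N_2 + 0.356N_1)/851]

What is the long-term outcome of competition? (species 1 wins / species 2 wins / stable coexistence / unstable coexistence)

species 2 excludes species 1

Compare the nullcline intercepts: K1/α12 = 172/0.648 = 265 < K2 = 851; K2/α21 = 851/0.356 = 2390 > K1 = 172.
Since the inequalities point opposite ways, species 2 can invade but species 1 cannot.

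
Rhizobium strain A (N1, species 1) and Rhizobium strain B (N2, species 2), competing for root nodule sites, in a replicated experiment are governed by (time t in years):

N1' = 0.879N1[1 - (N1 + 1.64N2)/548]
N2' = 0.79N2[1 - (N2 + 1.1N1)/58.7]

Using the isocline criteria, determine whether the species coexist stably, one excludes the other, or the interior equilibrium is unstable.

Compare the nullcline intercepts: K1/α12 = 548/1.64 = 334 > K2 = 58.7; K2/α21 = 58.7/1.1 = 53.4 < K1 = 548.
Since the inequalities point opposite ways, species 1 can invade but species 2 cannot.

species 1 excludes species 2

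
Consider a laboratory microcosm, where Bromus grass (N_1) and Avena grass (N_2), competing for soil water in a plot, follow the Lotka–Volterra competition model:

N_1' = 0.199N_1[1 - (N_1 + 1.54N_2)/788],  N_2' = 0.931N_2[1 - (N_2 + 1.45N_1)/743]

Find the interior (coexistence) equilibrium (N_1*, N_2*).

Setting both brackets to zero gives the nullclines N_1 + 1.54N_2 = 788 and 1.45N_1 + N_2 = 743.
Substituting N_2 = 743 - 1.45N_1 into the first: N_1(1 - 1.54·1.45) = 788 - 1.54·743.
So N_1* = -356/-1.23 = 289, and then N_2* = 743 - 1.45·289 = 324.

N_1* ≈ 289, N_2* ≈ 324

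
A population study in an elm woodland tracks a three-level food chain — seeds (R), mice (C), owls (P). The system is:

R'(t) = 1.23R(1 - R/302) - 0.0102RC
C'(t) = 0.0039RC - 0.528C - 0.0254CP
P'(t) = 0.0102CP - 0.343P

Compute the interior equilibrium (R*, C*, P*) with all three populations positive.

From dP/dt = 0: 0.0102C* = 0.343, so C* = 33.6.
From dR/dt = 0: 1.23(1 - R*/302) = 0.0102·33.6, giving R* = 302·(1 - 0.279) = 218.
From dC/dt = 0: 0.0039·218 - 0.528 = 0.0254P*, so P* = 0.321/0.0254 = 12.7.

R* ≈ 218, C* ≈ 33.6, P* ≈ 12.7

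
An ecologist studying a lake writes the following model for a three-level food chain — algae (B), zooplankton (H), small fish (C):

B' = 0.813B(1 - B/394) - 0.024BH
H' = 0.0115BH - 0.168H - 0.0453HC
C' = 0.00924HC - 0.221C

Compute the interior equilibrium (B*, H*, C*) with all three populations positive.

B* ≈ 116, H* ≈ 23.9, C* ≈ 25.7

From dC/dt = 0: 0.00924H* = 0.221, so H* = 23.9.
From dB/dt = 0: 0.813(1 - B*/394) = 0.024·23.9, giving B* = 394·(1 - 0.706) = 116.
From dH/dt = 0: 0.0115·116 - 0.168 = 0.0453C*, so C* = 1.16/0.0453 = 25.7.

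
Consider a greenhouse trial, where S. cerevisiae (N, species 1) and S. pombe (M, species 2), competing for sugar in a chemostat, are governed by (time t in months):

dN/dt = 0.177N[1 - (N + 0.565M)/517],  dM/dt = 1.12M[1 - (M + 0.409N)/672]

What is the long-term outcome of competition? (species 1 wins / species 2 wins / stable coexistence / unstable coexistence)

stable coexistence

Compare the nullcline intercepts: K1/α12 = 517/0.565 = 915 > K2 = 672; K2/α21 = 672/0.409 = 1640 > K1 = 517.
Since both inequalities hold, each species can invade when rare, so the interior equilibrium is stable.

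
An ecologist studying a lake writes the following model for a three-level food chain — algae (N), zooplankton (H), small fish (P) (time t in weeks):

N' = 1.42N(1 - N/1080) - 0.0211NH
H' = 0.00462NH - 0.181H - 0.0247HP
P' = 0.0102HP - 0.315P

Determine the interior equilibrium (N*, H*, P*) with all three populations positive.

N* ≈ 584, H* ≈ 30.9, P* ≈ 102

From dP/dt = 0: 0.0102H* = 0.315, so H* = 30.9.
From dN/dt = 0: 1.42(1 - N*/1080) = 0.0211·30.9, giving N* = 1080·(1 - 0.459) = 584.
From dH/dt = 0: 0.00462·584 - 0.181 = 0.0247P*, so P* = 2.52/0.0247 = 102.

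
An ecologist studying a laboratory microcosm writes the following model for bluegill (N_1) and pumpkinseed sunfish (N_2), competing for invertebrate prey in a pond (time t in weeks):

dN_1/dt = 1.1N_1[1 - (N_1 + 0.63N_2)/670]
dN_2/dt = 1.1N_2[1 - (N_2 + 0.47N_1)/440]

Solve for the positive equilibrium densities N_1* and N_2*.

Setting both brackets to zero gives the nullclines N_1 + 0.63N_2 = 670 and 0.47N_1 + N_2 = 440.
Substituting N_2 = 440 - 0.47N_1 into the first: N_1(1 - 0.63·0.47) = 670 - 0.63·440.
So N_1* = 393/0.704 = 558, and then N_2* = 440 - 0.47·558 = 178.

N_1* ≈ 558, N_2* ≈ 178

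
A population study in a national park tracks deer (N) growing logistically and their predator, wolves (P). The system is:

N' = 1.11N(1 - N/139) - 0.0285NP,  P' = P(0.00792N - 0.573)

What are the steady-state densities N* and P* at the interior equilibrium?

N* ≈ 72.3, P* ≈ 18.7

From dP/dt = 0 with P > 0: 0.00792N* = 0.573, so N* = 72.3.
Substitute into dN/dt = 0: 1.11(1 - 72.3/139) = 0.0285P*.
The bracket is 0.48, giving P* = 0.532/0.0285 = 18.7.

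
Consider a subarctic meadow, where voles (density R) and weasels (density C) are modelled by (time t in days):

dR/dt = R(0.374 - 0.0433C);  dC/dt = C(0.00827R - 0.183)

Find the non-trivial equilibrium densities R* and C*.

Set dC/dt = 0 with C > 0: 0.00827R - 0.183 = 0, so R* = 0.183/0.00827 = 22.1.
Set dR/dt = 0 with R > 0: 0.374 - 0.0433C = 0, so C* = 0.374/0.0433 = 8.64.

R* ≈ 22.1, C* ≈ 8.64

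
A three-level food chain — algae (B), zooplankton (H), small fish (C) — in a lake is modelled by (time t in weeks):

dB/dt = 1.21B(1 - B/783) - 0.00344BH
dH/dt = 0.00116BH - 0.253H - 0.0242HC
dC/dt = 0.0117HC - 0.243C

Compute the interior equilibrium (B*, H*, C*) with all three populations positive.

B* ≈ 737, H* ≈ 20.8, C* ≈ 24.9

From dC/dt = 0: 0.0117H* = 0.243, so H* = 20.8.
From dB/dt = 0: 1.21(1 - B*/783) = 0.00344·20.8, giving B* = 783·(1 - 0.059) = 737.
From dH/dt = 0: 0.00116·737 - 0.253 = 0.0242C*, so C* = 0.602/0.0242 = 24.9.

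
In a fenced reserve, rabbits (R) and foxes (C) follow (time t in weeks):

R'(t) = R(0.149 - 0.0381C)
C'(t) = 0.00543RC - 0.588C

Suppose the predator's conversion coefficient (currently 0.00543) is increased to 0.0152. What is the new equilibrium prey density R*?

At the interior fixed point, setting dC/dt = 0 with C > 0 fixes R* = (predator death rate)/(RC coefficient) — independent of the other coefficients.
With the change, R* = 0.588/0.0152 = 38.7; it falls from 108.

R* ≈ 38.7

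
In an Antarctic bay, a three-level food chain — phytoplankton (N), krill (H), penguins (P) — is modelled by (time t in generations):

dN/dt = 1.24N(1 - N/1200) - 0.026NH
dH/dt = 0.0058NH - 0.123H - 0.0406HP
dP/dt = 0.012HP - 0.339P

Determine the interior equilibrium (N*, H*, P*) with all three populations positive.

From dP/dt = 0: 0.012H* = 0.339, so H* = 28.2.
From dN/dt = 0: 1.24(1 - N*/1200) = 0.026·28.2, giving N* = 1200·(1 - 0.592) = 489.
From dH/dt = 0: 0.0058·489 - 0.123 = 0.0406P*, so P* = 2.71/0.0406 = 66.9.

N* ≈ 489, H* ≈ 28.2, P* ≈ 66.9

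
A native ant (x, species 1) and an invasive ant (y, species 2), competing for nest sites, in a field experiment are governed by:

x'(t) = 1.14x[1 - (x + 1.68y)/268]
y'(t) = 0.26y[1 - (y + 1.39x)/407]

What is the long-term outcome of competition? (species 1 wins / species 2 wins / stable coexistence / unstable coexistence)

species 2 excludes species 1

Compare the nullcline intercepts: K1/α12 = 268/1.68 = 160 < K2 = 407; K2/α21 = 407/1.39 = 293 > K1 = 268.
Since the inequalities point opposite ways, species 2 can invade but species 1 cannot.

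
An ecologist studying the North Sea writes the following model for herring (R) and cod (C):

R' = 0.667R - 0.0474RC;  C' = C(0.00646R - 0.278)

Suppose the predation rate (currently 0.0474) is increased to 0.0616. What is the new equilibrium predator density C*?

At the interior fixed point, setting dR/dt = 0 with R > 0 fixes C* = (prey growth rate)/(RC coefficient) — independent of the other coefficients.
With the change, C* = 0.667/0.0616 = 10.8; it falls from 14.1.

C* ≈ 10.8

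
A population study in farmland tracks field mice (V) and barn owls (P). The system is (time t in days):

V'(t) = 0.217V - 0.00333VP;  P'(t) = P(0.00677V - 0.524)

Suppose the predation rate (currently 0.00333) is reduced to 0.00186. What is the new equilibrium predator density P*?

At the interior fixed point, setting dV/dt = 0 with V > 0 fixes P* = (prey growth rate)/(VP coefficient) — independent of the other coefficients.
With the change, P* = 0.217/0.00186 = 117; it rises from 65.2.

P* ≈ 117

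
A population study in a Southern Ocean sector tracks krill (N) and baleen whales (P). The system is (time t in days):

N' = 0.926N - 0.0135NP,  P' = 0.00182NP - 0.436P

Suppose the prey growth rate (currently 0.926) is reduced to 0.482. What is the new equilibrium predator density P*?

P* ≈ 35.7

At the interior fixed point, setting dN/dt = 0 with N > 0 fixes P* = (prey growth rate)/(NP coefficient) — independent of the other coefficients.
With the change, P* = 0.482/0.0135 = 35.7; it falls from 68.6.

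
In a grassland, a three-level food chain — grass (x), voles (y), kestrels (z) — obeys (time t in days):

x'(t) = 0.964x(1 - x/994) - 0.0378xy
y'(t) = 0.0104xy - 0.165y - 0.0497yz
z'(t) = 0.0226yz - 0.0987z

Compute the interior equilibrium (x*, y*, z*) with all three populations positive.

x* ≈ 824, y* ≈ 4.37, z* ≈ 169

From dz/dt = 0: 0.0226y* = 0.0987, so y* = 4.37.
From dx/dt = 0: 0.964(1 - x*/994) = 0.0378·4.37, giving x* = 994·(1 - 0.171) = 824.
From dy/dt = 0: 0.0104·824 - 0.165 = 0.0497z*, so z* = 8.4/0.0497 = 169.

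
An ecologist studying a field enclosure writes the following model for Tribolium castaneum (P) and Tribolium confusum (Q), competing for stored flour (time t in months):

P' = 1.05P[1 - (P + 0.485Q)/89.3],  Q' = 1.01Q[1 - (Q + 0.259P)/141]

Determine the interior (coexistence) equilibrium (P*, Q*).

Setting both brackets to zero gives the nullclines P + 0.485Q = 89.3 and 0.259P + Q = 141.
Substituting Q = 141 - 0.259P into the first: P(1 - 0.485·0.259) = 89.3 - 0.485·141.
So P* = 20.9/0.874 = 23.9, and then Q* = 141 - 0.259·23.9 = 135.

P* ≈ 23.9, Q* ≈ 135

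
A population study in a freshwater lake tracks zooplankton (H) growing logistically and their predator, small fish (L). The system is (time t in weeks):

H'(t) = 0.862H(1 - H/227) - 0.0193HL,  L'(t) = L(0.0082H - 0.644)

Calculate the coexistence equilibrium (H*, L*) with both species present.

H* ≈ 78.5, L* ≈ 29.2

From dL/dt = 0 with L > 0: 0.0082H* = 0.644, so H* = 78.5.
Substitute into dH/dt = 0: 0.862(1 - 78.5/227) = 0.0193L*.
The bracket is 0.654, giving L* = 0.564/0.0193 = 29.2.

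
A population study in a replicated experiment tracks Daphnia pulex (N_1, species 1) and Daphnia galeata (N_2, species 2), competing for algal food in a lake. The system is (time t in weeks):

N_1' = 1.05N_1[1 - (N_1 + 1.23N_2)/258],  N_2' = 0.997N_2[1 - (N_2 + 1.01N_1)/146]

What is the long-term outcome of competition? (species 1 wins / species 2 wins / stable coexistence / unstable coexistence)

Compare the nullcline intercepts: K1/α12 = 258/1.23 = 210 > K2 = 146; K2/α21 = 146/1.01 = 145 < K1 = 258.
Since the inequalities point opposite ways, species 1 can invade but species 2 cannot.

species 1 excludes species 2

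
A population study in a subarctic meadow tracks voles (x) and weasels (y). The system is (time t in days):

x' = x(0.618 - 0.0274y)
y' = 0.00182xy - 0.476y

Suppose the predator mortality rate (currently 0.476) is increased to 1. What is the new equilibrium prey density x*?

At the interior fixed point, setting dy/dt = 0 with y > 0 fixes x* = (predator death rate)/(xy coefficient) — independent of the other coefficients.
With the change, x* = 1/0.00182 = 549; it rises from 262.

x* ≈ 549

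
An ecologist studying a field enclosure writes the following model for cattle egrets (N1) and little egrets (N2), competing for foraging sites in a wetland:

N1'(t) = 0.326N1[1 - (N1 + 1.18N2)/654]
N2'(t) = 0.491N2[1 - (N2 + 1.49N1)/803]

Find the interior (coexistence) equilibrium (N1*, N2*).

N1* ≈ 387, N2* ≈ 226

Setting both brackets to zero gives the nullclines N1 + 1.18N2 = 654 and 1.49N1 + N2 = 803.
Substituting N2 = 803 - 1.49N1 into the first: N1(1 - 1.18·1.49) = 654 - 1.18·803.
So N1* = -294/-0.758 = 387, and then N2* = 803 - 1.49·387 = 226.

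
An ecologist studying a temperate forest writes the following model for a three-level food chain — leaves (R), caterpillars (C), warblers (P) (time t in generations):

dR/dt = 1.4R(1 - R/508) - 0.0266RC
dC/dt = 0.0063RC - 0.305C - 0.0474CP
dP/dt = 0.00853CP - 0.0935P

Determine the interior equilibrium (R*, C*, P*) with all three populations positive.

From dP/dt = 0: 0.00853C* = 0.0935, so C* = 11.
From dR/dt = 0: 1.4(1 - R*/508) = 0.0266·11, giving R* = 508·(1 - 0.208) = 402.
From dC/dt = 0: 0.0063·402 - 0.305 = 0.0474P*, so P* = 2.23/0.0474 = 47.

R* ≈ 402, C* ≈ 11, P* ≈ 47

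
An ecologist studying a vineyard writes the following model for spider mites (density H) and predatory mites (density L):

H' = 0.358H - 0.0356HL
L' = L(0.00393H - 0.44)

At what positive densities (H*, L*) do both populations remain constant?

H* ≈ 112, L* ≈ 10.1

Set dL/dt = 0 with L > 0: 0.00393H - 0.44 = 0, so H* = 0.44/0.00393 = 112.
Set dH/dt = 0 with H > 0: 0.358 - 0.0356L = 0, so L* = 0.358/0.0356 = 10.1.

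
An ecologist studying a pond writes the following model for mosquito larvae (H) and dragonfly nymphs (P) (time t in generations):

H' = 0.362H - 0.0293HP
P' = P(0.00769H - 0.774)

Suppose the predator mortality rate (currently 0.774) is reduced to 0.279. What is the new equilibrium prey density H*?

At the interior fixed point, setting dP/dt = 0 with P > 0 fixes H* = (predator death rate)/(HP coefficient) — independent of the other coefficients.
With the change, H* = 0.279/0.00769 = 36.3; it falls from 101.

H* ≈ 36.3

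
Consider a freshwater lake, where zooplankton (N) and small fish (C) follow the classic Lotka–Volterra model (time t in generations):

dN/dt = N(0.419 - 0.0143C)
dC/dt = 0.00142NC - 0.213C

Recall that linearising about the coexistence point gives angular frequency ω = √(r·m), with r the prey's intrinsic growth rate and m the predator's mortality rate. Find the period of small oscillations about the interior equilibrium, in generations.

Here r = 0.419 and m = 0.213, so r·m = 0.0892.
ω = √0.0892 = 0.299 per generation, hence T = 2π/ω ≈ 21 generations.

T ≈ 21 generations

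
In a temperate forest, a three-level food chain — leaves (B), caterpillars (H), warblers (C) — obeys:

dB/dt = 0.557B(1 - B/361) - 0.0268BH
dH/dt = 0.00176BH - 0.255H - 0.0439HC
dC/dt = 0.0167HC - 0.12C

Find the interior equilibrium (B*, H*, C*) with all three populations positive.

B* ≈ 236, H* ≈ 7.19, C* ≈ 3.66

From dC/dt = 0: 0.0167H* = 0.12, so H* = 7.19.
From dB/dt = 0: 0.557(1 - B*/361) = 0.0268·7.19, giving B* = 361·(1 - 0.346) = 236.
From dH/dt = 0: 0.00176·236 - 0.255 = 0.0439C*, so C* = 0.161/0.0439 = 3.66.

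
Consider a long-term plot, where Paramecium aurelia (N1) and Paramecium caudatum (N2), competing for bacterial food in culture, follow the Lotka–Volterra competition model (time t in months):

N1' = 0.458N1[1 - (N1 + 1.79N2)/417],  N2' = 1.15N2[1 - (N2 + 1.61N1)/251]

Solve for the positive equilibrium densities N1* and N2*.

Setting both brackets to zero gives the nullclines N1 + 1.79N2 = 417 and 1.61N1 + N2 = 251.
Substituting N2 = 251 - 1.61N1 into the first: N1(1 - 1.79·1.61) = 417 - 1.79·251.
So N1* = -32.3/-1.88 = 17.2, and then N2* = 251 - 1.61·17.2 = 223.

N1* ≈ 17.2, N2* ≈ 223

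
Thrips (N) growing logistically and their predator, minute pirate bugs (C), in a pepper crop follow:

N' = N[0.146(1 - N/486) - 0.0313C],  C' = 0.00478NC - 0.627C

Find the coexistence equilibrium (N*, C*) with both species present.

N* ≈ 131, C* ≈ 3.41

From dC/dt = 0 with C > 0: 0.00478N* = 0.627, so N* = 131.
Substitute into dN/dt = 0: 0.146(1 - 131/486) = 0.0313C*.
The bracket is 0.73, giving C* = 0.107/0.0313 = 3.41.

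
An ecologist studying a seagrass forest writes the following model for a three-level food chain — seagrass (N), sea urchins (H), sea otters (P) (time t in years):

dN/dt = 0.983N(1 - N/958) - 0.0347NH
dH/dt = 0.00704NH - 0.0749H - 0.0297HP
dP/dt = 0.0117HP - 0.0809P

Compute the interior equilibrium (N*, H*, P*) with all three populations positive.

N* ≈ 724, H* ≈ 6.91, P* ≈ 169

From dP/dt = 0: 0.0117H* = 0.0809, so H* = 6.91.
From dN/dt = 0: 0.983(1 - N*/958) = 0.0347·6.91, giving N* = 958·(1 - 0.244) = 724.
From dH/dt = 0: 0.00704·724 - 0.0749 = 0.0297P*, so P* = 5.02/0.0297 = 169.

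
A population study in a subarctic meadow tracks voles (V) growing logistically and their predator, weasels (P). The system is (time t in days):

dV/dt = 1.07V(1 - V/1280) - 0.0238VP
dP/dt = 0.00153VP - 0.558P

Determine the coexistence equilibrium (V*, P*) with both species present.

From dP/dt = 0 with P > 0: 0.00153V* = 0.558, so V* = 365.
Substitute into dV/dt = 0: 1.07(1 - 365/1280) = 0.0238P*.
The bracket is 0.715, giving P* = 0.765/0.0238 = 32.1.

V* ≈ 365, P* ≈ 32.1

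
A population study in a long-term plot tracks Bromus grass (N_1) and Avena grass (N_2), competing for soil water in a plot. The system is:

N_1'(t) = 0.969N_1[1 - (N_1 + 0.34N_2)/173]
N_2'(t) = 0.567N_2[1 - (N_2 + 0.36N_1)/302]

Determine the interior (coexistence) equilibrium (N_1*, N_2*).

N_1* ≈ 80.1, N_2* ≈ 273

Setting both brackets to zero gives the nullclines N_1 + 0.34N_2 = 173 and 0.36N_1 + N_2 = 302.
Substituting N_2 = 302 - 0.36N_1 into the first: N_1(1 - 0.34·0.36) = 173 - 0.34·302.
So N_1* = 70.3/0.878 = 80.1, and then N_2* = 302 - 0.36·80.1 = 273.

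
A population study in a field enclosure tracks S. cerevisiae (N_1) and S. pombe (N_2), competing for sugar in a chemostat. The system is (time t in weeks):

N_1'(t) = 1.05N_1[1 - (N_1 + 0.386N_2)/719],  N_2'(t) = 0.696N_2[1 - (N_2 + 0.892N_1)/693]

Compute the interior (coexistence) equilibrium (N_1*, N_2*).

N_1* ≈ 689, N_2* ≈ 78.8

Setting both brackets to zero gives the nullclines N_1 + 0.386N_2 = 719 and 0.892N_1 + N_2 = 693.
Substituting N_2 = 693 - 0.892N_1 into the first: N_1(1 - 0.386·0.892) = 719 - 0.386·693.
So N_1* = 452/0.656 = 689, and then N_2* = 693 - 0.892·689 = 78.8.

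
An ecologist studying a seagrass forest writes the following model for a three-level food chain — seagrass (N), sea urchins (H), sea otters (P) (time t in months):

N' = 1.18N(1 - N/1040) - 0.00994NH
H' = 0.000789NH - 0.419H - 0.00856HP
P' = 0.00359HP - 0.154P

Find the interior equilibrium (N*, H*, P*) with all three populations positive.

From dP/dt = 0: 0.00359H* = 0.154, so H* = 42.9.
From dN/dt = 0: 1.18(1 - N*/1040) = 0.00994·42.9, giving N* = 1040·(1 - 0.361) = 664.
From dH/dt = 0: 0.000789·664 - 0.419 = 0.00856P*, so P* = 0.105/0.00856 = 12.3.

N* ≈ 664, H* ≈ 42.9, P* ≈ 12.3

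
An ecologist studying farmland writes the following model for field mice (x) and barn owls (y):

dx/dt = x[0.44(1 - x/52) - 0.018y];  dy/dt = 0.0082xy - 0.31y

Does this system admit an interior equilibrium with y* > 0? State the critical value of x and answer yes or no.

The predator equation gives dy/dt > 0 only when x > 0.31/0.0082 = 37.8.
Without the predator, x → K = 52. Since 52 > 37.8, the predator can invade and persist.

Threshold x = 37.8; K > 37.8, so yes, the predator persists.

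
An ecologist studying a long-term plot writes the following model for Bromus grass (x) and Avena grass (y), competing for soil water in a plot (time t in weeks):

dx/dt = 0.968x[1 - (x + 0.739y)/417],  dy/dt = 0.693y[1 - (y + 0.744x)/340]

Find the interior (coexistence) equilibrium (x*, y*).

x* ≈ 368, y* ≈ 66.1

Setting both brackets to zero gives the nullclines x + 0.739y = 417 and 0.744x + y = 340.
Substituting y = 340 - 0.744x into the first: x(1 - 0.739·0.744) = 417 - 0.739·340.
So x* = 166/0.45 = 368, and then y* = 340 - 0.744·368 = 66.1.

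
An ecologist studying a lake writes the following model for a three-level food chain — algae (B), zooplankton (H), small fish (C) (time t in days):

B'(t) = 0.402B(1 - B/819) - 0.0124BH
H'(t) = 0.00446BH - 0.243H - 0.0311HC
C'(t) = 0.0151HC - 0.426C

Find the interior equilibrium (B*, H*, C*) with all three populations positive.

B* ≈ 106, H* ≈ 28.2, C* ≈ 7.43

From dC/dt = 0: 0.0151H* = 0.426, so H* = 28.2.
From dB/dt = 0: 0.402(1 - B*/819) = 0.0124·28.2, giving B* = 819·(1 - 0.87) = 106.
From dH/dt = 0: 0.00446·106 - 0.243 = 0.0311C*, so C* = 0.231/0.0311 = 7.43.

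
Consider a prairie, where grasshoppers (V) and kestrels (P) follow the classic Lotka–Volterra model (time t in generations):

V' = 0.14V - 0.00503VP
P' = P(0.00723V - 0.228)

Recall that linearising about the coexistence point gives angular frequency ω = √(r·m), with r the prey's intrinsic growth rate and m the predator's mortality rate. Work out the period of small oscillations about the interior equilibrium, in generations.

T ≈ 35.2 generations

Here r = 0.14 and m = 0.228, so r·m = 0.0319.
ω = √0.0319 = 0.179 per generation, hence T = 2π/ω ≈ 35.2 generations.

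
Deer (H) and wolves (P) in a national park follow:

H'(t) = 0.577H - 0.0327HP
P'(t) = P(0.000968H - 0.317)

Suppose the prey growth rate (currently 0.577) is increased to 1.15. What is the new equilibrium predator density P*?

At the interior fixed point, setting dH/dt = 0 with H > 0 fixes P* = (prey growth rate)/(HP coefficient) — independent of the other coefficients.
With the change, P* = 1.15/0.0327 = 35.2; it rises from 17.6.

P* ≈ 35.2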